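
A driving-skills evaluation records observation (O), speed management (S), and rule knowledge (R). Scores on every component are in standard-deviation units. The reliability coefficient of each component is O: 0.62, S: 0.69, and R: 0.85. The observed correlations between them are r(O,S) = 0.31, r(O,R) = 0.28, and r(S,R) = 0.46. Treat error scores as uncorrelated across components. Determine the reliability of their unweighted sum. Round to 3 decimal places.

Var(O+S+R) = 3 + 2·[0.31 + 0.28 + 0.46] = 3 + 2.1 = 5.1.
Because errors are independent across components, Cov(Tᵢ,Tⱼ) = Cov(Xᵢ,Xⱼ); the off-diagonal part of the true-score variance is the same as above.
True-score variance = [0.62 + 0.69 + 0.85] + 2.1 = 2.16 + 2.1 = 4.26.
Reliability = 4.26 / 5.1 = 0.835.

0.835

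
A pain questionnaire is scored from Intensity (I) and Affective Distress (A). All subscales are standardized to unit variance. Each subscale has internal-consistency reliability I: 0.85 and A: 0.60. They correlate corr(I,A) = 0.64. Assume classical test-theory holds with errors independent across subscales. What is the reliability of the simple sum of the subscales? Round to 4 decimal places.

Var(I+A) = 2 + 2·[0.64] = 2 + 1.28 = 3.28.
Because errors are independent across components, Cov(Tᵢ,Tⱼ) = Cov(Xᵢ,Xⱼ); the off-diagonal part of the true-score variance is the same as above.
True-score variance = [0.85 + 0.60] + 1.28 = 1.45 + 1.28 = 2.73.
Reliability = 2.73 / 3.28 = 0.8323.

0.8323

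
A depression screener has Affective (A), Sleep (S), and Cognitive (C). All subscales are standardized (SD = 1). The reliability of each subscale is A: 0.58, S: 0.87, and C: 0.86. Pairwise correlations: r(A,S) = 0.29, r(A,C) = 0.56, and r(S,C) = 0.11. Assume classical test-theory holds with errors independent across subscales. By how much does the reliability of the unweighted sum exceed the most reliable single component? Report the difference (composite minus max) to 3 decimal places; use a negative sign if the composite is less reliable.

-0.010

Var(sum) = 3 + 1.92 = 4.92; true-score variance = 2.31 + 1.92 = 4.23; composite reliability = 0.8598.
Max component reliability = 0.8700.
Difference = 0.8598 − 0.8700 = -0.010.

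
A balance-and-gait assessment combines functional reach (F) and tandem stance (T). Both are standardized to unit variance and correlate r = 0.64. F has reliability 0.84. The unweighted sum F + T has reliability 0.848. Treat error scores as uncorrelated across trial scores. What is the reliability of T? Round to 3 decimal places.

Var(F+T) = 2 + 2·0.64 = 3.280.
True-score variance = ρ_F + ρ_T + 2·0.64, so 0.848 = (0.84 + ρ_T + 1.28) / 3.280.
ρ_T = 0.848·3.280 − 0.84 − 1.28 = 0.661.

0.661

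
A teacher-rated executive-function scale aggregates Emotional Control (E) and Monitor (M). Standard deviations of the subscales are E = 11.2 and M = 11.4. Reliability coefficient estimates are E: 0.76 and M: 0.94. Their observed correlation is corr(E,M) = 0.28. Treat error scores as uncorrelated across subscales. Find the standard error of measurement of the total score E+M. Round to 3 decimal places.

6.157

Var(total) = 255.4 + 71.5008 = 326.901.
True-score variance = 217.497 + 71.5008 = 288.998, so reliability = 0.8841.
Error variance = 326.901 − 288.998 = 37.9032; SEM = √37.9032 = 6.157.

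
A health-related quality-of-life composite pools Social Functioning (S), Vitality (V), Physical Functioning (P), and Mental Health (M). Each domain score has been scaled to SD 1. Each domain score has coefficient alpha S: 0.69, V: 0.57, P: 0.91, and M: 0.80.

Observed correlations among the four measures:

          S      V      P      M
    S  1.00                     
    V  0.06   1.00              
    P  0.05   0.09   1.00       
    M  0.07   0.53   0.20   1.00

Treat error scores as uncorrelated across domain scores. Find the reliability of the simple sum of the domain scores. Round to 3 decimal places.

Var(S+V+P+M) = 4 + 2·[0.06 + 0.05 + 0.07 + 0.09 + 0.53 + 0.20] = 4 + 2 = 6.
Under uncorrelated errors the observed covariances equal the true-score covariances, so only the own-variance terms attenuate.
True-score variance = [0.69 + 0.57 + 0.91 + 0.80] + 2 = 2.97 + 2 = 4.97.
Reliability = 4.97 / 6 = 0.828.

0.828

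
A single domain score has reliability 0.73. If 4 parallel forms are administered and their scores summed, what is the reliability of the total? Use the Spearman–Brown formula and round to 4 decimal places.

ρ_k = kρ / (1 + (k−1)ρ) = 4·0.73 / (1 + 3·0.73) = 2.920 / 3.190 = 0.9154.

0.9154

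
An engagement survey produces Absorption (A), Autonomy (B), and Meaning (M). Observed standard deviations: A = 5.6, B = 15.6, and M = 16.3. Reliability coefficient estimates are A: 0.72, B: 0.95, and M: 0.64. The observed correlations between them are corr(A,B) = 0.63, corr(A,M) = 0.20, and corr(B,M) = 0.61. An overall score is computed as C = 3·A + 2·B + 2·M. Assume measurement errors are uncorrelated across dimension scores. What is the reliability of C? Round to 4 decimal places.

Var(C) = 3²·5.6² + 2²·15.6² + 2²·16.3² + 2·[6·5.6·15.6·0.63 + 6·5.6·16.3·0.20 + 4·15.6·16.3·0.61] = 2318.44 + 2120.4 = 4438.84.
With uncorrelated errors the cross-covariances are all true-score covariance, so they carry over unchanged; only the diagonal terms shrink to ρᵢσᵢ².
True-score variance = [3²·5.6²·0.72 + 2²·15.6²·0.95 + 2²·16.3²·0.64] + 2120.4 = 1808.15 + 2120.4 = 3928.55.
Reliability = 3928.55 / 4438.84 = 0.8850.

0.8850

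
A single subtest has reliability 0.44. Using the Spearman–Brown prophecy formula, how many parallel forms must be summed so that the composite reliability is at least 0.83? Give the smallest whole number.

7

k ≥ ρ*(1−ρ₁)/(ρ₁(1−ρ*)) = 0.83·0.56 / (0.44·0.17) = 6.214.
Smallest integer k = 7.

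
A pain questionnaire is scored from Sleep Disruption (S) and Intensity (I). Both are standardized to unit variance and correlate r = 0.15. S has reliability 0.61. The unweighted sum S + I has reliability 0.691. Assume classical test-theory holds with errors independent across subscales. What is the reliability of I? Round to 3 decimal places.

0.679

Var(S+I) = 2 + 2·0.15 = 2.300.
True-score variance = ρ_S + ρ_I + 2·0.15, so 0.691 = (0.61 + ρ_I + 0.30) / 2.300.
ρ_I = 0.691·2.300 − 0.61 − 0.30 = 0.679.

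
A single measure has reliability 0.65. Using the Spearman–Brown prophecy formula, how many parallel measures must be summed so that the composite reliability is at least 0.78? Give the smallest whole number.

k ≥ ρ*(1−ρ₁)/(ρ₁(1−ρ*)) = 0.78·0.35 / (0.65·0.22) = 1.909.
Smallest integer k = 2.

2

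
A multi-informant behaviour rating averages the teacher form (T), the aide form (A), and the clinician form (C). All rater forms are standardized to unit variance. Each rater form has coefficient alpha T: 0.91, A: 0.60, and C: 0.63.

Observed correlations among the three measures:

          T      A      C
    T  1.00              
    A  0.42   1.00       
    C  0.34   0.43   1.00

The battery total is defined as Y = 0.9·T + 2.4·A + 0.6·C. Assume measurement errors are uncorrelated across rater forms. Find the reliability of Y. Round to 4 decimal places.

0.7575

Var(Y) = 0.9² + 2.4² + 0.6² + 2·[2.16·0.42 + 0.54·0.34 + 1.44·0.43] = 6.93 + 3.42 = 10.35.
Because errors are independent across components, Cov(Tᵢ,Tⱼ) = Cov(Xᵢ,Xⱼ); the off-diagonal part of the true-score variance is the same as above.
True-score variance = [0.9²·0.91 + 2.4²·0.60 + 0.6²·0.63] + 3.42 = 4.4199 + 3.42 = 7.8399.
Reliability = 7.8399 / 10.35 = 0.7575.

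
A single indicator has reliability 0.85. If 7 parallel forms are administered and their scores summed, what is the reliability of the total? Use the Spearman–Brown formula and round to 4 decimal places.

0.9754

ρ_k = kρ / (1 + (k−1)ρ) = 7·0.85 / (1 + 6·0.85) = 5.950 / 6.100 = 0.9754.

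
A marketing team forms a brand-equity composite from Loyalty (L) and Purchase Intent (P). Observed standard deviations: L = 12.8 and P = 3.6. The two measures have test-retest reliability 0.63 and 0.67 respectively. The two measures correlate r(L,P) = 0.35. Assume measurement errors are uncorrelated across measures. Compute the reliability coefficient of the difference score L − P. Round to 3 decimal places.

Var(L−P) = 12.8² + 3.6² − 2·12.8·3.6·0.35 = 176.8 − 32.256 = 144.544.
Because errors are independent across components, Cov(Tᵢ,Tⱼ) = Cov(Xᵢ,Xⱼ); the off-diagonal part of the true-score variance is the same as above.
True-score variance = [12.8²·0.63 + 3.6²·0.67] − 32.256 = 111.902 − 32.256 = 79.6464.
Reliability = 79.6464 / 144.544 = 0.551.

0.551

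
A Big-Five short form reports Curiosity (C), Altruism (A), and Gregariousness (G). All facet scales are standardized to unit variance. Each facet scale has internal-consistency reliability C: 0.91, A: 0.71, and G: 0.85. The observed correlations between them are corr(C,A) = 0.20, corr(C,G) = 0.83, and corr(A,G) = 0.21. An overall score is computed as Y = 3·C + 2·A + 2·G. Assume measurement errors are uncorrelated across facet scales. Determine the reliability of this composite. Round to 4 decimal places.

Var(Y) = 3² + 2² + 2² + 2·[6·0.20 + 6·0.83 + 4·0.21] = 17 + 14.04 = 31.04.
Because errors are independent across components, Cov(Tᵢ,Tⱼ) = Cov(Xᵢ,Xⱼ); the off-diagonal part of the true-score variance is the same as above.
True-score variance = [3²·0.91 + 2²·0.71 + 2²·0.85] + 14.04 = 14.43 + 14.04 = 28.47.
Reliability = 28.47 / 31.04 = 0.9172.

0.9172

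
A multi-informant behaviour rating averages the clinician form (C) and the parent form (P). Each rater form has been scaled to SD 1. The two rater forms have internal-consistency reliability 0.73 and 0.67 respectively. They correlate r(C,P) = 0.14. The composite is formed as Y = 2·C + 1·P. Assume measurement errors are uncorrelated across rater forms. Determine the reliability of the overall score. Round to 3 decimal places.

Var(Y) = 2² + 1 + 2·[2·0.14] = 5 + 0.56 = 5.56.
With uncorrelated errors the cross-covariances are all true-score covariance, so they carry over unchanged; only the diagonal terms shrink to ρᵢσᵢ².
True-score variance = [2²·0.73 + 0.67] + 0.56 = 3.59 + 0.56 = 4.15.
Reliability = 4.15 / 5.56 = 0.746.

0.746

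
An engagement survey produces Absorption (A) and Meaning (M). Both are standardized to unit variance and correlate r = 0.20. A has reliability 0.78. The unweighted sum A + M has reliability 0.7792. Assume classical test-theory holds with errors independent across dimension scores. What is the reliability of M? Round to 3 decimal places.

0.690

Var(A+M) = 2 + 2·0.20 = 2.400.
True-score variance = ρ_A + ρ_M + 2·0.20, so 0.7792 = (0.78 + ρ_M + 0.40) / 2.400.
ρ_M = 0.7792·2.400 − 0.78 − 0.40 = 0.690.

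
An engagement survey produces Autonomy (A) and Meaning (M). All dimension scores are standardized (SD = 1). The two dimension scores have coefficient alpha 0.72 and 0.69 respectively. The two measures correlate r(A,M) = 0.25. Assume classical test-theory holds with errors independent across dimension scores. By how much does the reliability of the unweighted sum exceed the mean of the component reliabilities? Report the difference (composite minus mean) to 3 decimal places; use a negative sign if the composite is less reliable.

Var(sum) = 2 + 0.5 = 2.5; true-score variance = 1.41 + 0.5 = 1.91; composite reliability = 0.7640.
Mean component reliability = 0.7050.
Difference = 0.7640 − 0.7050 = 0.059.

0.059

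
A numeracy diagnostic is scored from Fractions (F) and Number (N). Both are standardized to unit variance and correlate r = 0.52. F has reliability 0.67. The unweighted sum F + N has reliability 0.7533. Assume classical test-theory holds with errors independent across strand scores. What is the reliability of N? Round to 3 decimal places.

Var(F+N) = 2 + 2·0.52 = 3.040.
True-score variance = ρ_F + ρ_N + 2·0.52, so 0.7533 = (0.67 + ρ_N + 1.04) / 3.040.
ρ_N = 0.7533·3.040 − 0.67 − 1.04 = 0.580.

0.580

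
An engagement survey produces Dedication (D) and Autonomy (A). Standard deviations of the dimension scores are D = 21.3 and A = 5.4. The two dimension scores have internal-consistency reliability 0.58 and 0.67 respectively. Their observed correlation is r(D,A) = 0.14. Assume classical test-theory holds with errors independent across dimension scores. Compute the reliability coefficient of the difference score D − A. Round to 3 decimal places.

Var(D−A) = 21.3² + 5.4² − 2·21.3·5.4·0.14 = 482.85 − 32.2056 = 450.644.
With uncorrelated errors the cross-covariances are all true-score covariance, so they carry over unchanged; only the diagonal terms shrink to ρᵢσᵢ².
True-score variance = [21.3²·0.58 + 5.4²·0.67] − 32.2056 = 282.677 − 32.2056 = 250.472.
Reliability = 250.472 / 450.644 = 0.556.

0.556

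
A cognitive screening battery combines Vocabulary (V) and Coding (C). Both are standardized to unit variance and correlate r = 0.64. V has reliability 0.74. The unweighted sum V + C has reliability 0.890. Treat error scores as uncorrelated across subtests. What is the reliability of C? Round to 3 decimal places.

Var(V+C) = 2 + 2·0.64 = 3.280.
True-score variance = ρ_V + ρ_C + 2·0.64, so 0.890 = (0.74 + ρ_C + 1.28) / 3.280.
ρ_C = 0.890·3.280 − 0.74 − 1.28 = 0.899.

0.899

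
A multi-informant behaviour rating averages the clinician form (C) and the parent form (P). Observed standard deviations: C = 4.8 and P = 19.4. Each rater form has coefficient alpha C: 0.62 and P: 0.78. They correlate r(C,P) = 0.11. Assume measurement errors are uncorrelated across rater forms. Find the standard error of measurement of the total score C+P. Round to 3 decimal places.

9.568

Var(total) = 399.4 + 20.4864 = 419.886.
True-score variance = 307.846 + 20.4864 = 328.332, so reliability = 0.7820.
Error variance = 419.886 − 328.332 = 91.5544; SEM = √91.5544 = 9.568.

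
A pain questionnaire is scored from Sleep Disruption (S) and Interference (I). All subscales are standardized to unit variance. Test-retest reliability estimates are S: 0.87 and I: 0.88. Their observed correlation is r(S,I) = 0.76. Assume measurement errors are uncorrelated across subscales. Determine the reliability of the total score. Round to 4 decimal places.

Var(S+I) = 2 + 2·[0.76] = 2 + 1.52 = 3.52.
With uncorrelated errors the cross-covariances are all true-score covariance, so they carry over unchanged; only the diagonal terms shrink to ρᵢσᵢ².
True-score variance = [0.87 + 0.88] + 1.52 = 1.75 + 1.52 = 3.27.
Reliability = 3.27 / 3.52 = 0.9290.

0.9290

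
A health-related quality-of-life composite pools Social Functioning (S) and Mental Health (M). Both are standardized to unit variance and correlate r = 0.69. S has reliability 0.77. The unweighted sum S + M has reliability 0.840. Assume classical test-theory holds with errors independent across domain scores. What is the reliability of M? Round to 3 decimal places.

Var(S+M) = 2 + 2·0.69 = 3.380.
True-score variance = ρ_S + ρ_M + 2·0.69, so 0.840 = (0.77 + ρ_M + 1.38) / 3.380.
ρ_M = 0.840·3.380 − 0.77 − 1.38 = 0.689.

0.689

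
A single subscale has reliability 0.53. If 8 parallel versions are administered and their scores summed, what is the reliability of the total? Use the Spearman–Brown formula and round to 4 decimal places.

0.9002

ρ_k = kρ / (1 + (k−1)ρ) = 8·0.53 / (1 + 7·0.53) = 4.240 / 4.710 = 0.9002.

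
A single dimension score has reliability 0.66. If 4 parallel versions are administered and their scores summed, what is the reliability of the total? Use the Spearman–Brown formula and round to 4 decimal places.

ρ_k = kρ / (1 + (k−1)ρ) = 4·0.66 / (1 + 3·0.66) = 2.640 / 2.980 = 0.8859.

0.8859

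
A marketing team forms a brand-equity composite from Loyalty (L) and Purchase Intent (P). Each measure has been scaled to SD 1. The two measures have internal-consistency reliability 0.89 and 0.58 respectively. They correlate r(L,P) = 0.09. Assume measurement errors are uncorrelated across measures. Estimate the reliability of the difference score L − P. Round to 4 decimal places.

0.7088

Var(L−P) = 1 + 1 − 2·0.09 = 2 − 0.18 = 1.82.
Under uncorrelated errors the observed covariances equal the true-score covariances, so only the own-variance terms attenuate.
True-score variance = [0.89 + 0.58] − 0.18 = 1.47 − 0.18 = 1.29.
Reliability = 1.29 / 1.82 = 0.7088.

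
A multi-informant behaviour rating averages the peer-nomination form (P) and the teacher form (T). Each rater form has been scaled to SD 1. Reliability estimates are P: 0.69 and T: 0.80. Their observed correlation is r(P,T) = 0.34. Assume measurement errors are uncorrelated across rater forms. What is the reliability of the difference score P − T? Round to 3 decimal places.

0.614

Var(P−T) = 1 + 1 − 2·0.34 = 2 − 0.68 = 1.32.
Because errors are independent across components, Cov(Tᵢ,Tⱼ) = Cov(Xᵢ,Xⱼ); the off-diagonal part of the true-score variance is the same as above.
True-score variance = [0.69 + 0.80] − 0.68 = 1.49 − 0.68 = 0.81.
Reliability = 0.81 / 1.32 = 0.614.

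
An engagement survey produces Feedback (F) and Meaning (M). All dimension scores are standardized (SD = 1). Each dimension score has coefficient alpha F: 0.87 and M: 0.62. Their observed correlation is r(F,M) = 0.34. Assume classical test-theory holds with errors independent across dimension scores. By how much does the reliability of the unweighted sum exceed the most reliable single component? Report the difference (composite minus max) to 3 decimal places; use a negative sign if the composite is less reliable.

-0.060

Var(sum) = 2 + 0.68 = 2.68; true-score variance = 1.49 + 0.68 = 2.17; composite reliability = 0.8097.
Max component reliability = 0.8700.
Difference = 0.8097 − 0.8700 = -0.060.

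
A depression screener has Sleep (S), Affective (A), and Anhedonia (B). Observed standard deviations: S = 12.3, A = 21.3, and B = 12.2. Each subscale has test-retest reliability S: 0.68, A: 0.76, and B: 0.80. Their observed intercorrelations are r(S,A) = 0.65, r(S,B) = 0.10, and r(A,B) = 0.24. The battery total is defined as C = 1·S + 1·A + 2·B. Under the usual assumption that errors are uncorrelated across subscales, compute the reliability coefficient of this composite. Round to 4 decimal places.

Var(C) = 12.3² + 21.3² + 2²·12.2² + 2·[12.3·21.3·0.65 + 2·12.3·12.2·0.10 + 2·21.3·12.2·0.24] = 1200.34 + 650.077 = 1850.42.
Under uncorrelated errors the observed covariances equal the true-score covariances, so only the own-variance terms attenuate.
True-score variance = [12.3²·0.68 + 21.3²·0.76 + 2²·12.2²·0.80] + 650.077 = 923.97 + 650.077 = 1574.05.
Reliability = 1574.05 / 1850.42 = 0.8506.

0.8506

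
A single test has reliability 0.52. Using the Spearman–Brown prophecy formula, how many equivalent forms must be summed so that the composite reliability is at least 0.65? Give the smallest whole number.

k ≥ ρ*(1−ρ₁)/(ρ₁(1−ρ*)) = 0.65·0.48 / (0.52·0.35) = 1.714.
Smallest integer k = 2.

2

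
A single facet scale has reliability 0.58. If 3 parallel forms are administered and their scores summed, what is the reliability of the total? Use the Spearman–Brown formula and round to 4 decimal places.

ρ_k = kρ / (1 + (k−1)ρ) = 3·0.58 / (1 + 2·0.58) = 1.740 / 2.160 = 0.8056.

0.8056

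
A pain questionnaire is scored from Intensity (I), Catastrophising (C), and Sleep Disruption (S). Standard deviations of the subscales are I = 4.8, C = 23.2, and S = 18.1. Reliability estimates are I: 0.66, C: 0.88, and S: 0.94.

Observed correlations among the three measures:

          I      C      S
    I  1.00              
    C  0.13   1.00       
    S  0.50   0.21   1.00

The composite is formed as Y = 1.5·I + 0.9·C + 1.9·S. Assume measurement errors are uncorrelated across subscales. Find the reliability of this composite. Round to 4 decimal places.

0.9376

Var(Y) = 1.5²·4.8² + 0.9²·23.2² + 1.9²·18.1² + 2·[1.35·4.8·23.2·0.13 + 2.85·4.8·18.1·0.50 + 1.71·23.2·18.1·0.21] = 1670.49 + 588.282 = 2258.77.
With uncorrelated errors the cross-covariances are all true-score covariance, so they carry over unchanged; only the diagonal terms shrink to ρᵢσᵢ².
True-score variance = [1.5²·4.8²·0.66 + 0.9²·23.2²·0.88 + 1.9²·18.1²·0.94] + 588.282 = 1529.58 + 588.282 = 2117.87.
Reliability = 2117.87 / 2258.77 = 0.9376.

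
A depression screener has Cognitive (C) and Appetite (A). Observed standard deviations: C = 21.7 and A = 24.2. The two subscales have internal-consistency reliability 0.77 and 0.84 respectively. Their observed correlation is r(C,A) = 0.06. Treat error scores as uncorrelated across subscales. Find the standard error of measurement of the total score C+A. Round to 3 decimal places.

14.213

Var(total) = 1056.53 + 63.0168 = 1119.55.
True-score variance = 854.523 + 63.0168 = 917.54, so reliability = 0.8196.
Error variance = 1119.55 − 917.54 = 202.007; SEM = √202.007 = 14.213.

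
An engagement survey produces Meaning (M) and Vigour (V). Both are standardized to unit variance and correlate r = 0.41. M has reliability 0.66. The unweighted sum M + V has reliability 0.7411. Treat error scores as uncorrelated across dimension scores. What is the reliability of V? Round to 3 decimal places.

Var(M+V) = 2 + 2·0.41 = 2.820.
True-score variance = ρ_M + ρ_V + 2·0.41, so 0.7411 = (0.66 + ρ_V + 0.82) / 2.820.
ρ_V = 0.7411·2.820 − 0.66 − 0.82 = 0.610.

0.610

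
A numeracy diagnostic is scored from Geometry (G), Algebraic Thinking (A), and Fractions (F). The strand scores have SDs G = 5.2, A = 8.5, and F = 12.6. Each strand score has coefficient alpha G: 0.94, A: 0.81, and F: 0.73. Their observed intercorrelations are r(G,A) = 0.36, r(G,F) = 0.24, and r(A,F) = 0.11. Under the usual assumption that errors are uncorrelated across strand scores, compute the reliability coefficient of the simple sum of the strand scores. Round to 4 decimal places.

Var(G+A+F) = 5.2² + 8.5² + 12.6² + 2·[5.2·8.5·0.36 + 5.2·12.6·0.24 + 8.5·12.6·0.11] = 258.05 + 86.8356 = 344.886.
With uncorrelated errors the cross-covariances are all true-score covariance, so they carry over unchanged; only the diagonal terms shrink to ρᵢσᵢ².
True-score variance = [5.2²·0.94 + 8.5²·0.81 + 12.6²·0.73] + 86.8356 = 199.835 + 86.8356 = 286.671.
Reliability = 286.671 / 344.886 = 0.8312.

0.8312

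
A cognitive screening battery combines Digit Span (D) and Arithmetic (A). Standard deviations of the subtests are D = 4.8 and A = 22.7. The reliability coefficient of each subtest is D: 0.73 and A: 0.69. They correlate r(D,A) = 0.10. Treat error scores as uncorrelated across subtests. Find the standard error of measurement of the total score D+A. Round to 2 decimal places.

Var(total) = 538.33 + 21.792 = 560.122.
True-score variance = 372.369 + 21.792 = 394.161, so reliability = 0.7037.
Error variance = 560.122 − 394.161 = 165.961; SEM = √165.961 = 12.88.

12.88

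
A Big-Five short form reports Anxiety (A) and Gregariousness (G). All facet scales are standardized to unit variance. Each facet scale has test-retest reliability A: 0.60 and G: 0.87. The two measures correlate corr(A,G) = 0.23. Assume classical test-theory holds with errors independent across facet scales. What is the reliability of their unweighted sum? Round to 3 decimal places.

Var(A+G) = 2 + 2·[0.23] = 2 + 0.46 = 2.46.
Because errors are independent across components, Cov(Tᵢ,Tⱼ) = Cov(Xᵢ,Xⱼ); the off-diagonal part of the true-score variance is the same as above.
True-score variance = [0.60 + 0.87] + 0.46 = 1.47 + 0.46 = 1.93.
Reliability = 1.93 / 2.46 = 0.785.

0.785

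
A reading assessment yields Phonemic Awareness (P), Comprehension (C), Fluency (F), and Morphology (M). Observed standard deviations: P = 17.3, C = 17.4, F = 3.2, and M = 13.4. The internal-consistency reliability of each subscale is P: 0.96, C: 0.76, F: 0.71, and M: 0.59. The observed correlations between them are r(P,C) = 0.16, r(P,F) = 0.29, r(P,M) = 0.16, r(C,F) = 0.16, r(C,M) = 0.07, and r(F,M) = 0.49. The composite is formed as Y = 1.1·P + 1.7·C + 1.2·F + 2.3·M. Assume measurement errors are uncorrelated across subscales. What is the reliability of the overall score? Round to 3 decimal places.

0.786

Var(Y) = 1.1²·17.3² + 1.7²·17.4² + 1.2²·3.2² + 2.3²·13.4² + 2·[1.87·17.3·17.4·0.16 + 1.32·17.3·3.2·0.29 + 2.53·17.3·13.4·0.16 + 2.04·17.4·3.2·0.16 + 3.91·17.4·13.4·0.07 + 2.76·3.2·13.4·0.49] = 2201.74 + 690.157 = 2891.89.
Because errors are independent across components, Cov(Tᵢ,Tⱼ) = Cov(Xᵢ,Xⱼ); the off-diagonal part of the true-score variance is the same as above.
True-score variance = [1.1²·17.3²·0.96 + 1.7²·17.4²·0.76 + 1.2²·3.2²·0.71 + 2.3²·13.4²·0.59] + 690.157 = 1583.53 + 690.157 = 2273.69.
Reliability = 2273.69 / 2891.89 = 0.786.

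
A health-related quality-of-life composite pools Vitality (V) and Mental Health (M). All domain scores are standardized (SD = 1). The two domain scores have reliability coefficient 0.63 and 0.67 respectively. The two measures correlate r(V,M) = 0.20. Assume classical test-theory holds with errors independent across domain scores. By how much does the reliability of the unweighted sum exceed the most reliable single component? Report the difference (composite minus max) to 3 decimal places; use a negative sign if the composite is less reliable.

Var(sum) = 2 + 0.4 = 2.4; true-score variance = 1.3 + 0.4 = 1.7; composite reliability = 0.7083.
Max component reliability = 0.6700.
Difference = 0.7083 − 0.6700 = 0.038.

0.038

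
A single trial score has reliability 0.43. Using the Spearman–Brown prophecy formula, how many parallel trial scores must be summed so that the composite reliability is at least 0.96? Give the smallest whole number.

32

k ≥ ρ*(1−ρ₁)/(ρ₁(1−ρ*)) = 0.96·0.57 / (0.43·0.04) = 31.814.
Smallest integer k = 32.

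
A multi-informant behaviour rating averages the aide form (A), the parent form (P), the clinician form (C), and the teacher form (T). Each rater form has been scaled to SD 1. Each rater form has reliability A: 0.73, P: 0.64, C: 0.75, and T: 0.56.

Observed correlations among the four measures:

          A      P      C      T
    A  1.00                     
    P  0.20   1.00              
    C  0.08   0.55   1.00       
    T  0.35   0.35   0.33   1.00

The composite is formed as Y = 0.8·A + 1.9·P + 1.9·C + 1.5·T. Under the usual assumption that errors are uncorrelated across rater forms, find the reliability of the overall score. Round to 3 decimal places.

0.829

Var(Y) = 0.8² + 1.9² + 1.9² + 1.5² + 2·[1.52·0.20 + 1.52·0.08 + 1.2·0.35 + 3.61·0.55 + 2.85·0.35 + 2.85·0.33] = 10.11 + 9.5382 = 19.6482.
Because errors are independent across components, Cov(Tᵢ,Tⱼ) = Cov(Xᵢ,Xⱼ); the off-diagonal part of the true-score variance is the same as above.
True-score variance = [0.8²·0.73 + 1.9²·0.64 + 1.9²·0.75 + 1.5²·0.56] + 9.5382 = 6.7451 + 9.5382 = 16.2833.
Reliability = 16.2833 / 19.6482 = 0.829.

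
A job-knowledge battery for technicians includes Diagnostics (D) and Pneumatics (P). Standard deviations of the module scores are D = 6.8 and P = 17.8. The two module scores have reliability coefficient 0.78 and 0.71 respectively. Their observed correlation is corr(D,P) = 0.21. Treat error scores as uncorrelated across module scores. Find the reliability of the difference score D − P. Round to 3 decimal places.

Var(D−P) = 6.8² + 17.8² − 2·6.8·17.8·0.21 = 363.08 − 50.8368 = 312.243.
Because errors are independent across components, Cov(Tᵢ,Tⱼ) = Cov(Xᵢ,Xⱼ); the off-diagonal part of the true-score variance is the same as above.
True-score variance = [6.8²·0.78 + 17.8²·0.71] − 50.8368 = 261.024 − 50.8368 = 210.187.
Reliability = 210.187 / 312.243 = 0.673.

0.673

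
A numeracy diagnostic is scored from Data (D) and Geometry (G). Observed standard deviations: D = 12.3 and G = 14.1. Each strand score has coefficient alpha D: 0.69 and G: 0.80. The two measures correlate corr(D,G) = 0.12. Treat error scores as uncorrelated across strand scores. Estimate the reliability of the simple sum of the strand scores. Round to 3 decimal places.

Var(D+G) = 12.3² + 14.1² + 2·[12.3·14.1·0.12] = 350.1 + 41.6232 = 391.723.
Because errors are independent across components, Cov(Tᵢ,Tⱼ) = Cov(Xᵢ,Xⱼ); the off-diagonal part of the true-score variance is the same as above.
True-score variance = [12.3²·0.69 + 14.1²·0.80] + 41.6232 = 263.438 + 41.6232 = 305.061.
Reliability = 305.061 / 391.723 = 0.779.

0.779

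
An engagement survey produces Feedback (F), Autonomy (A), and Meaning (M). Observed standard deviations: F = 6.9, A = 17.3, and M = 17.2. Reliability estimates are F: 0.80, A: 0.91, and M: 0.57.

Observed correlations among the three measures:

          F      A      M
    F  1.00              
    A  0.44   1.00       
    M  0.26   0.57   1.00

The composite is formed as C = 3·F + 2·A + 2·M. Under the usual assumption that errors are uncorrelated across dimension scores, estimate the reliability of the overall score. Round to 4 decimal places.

0.8641

Var(C) = 3²·6.9² + 2²·17.3² + 2²·17.2² + 2·[6·6.9·17.3·0.44 + 6·6.9·17.2·0.26 + 4·17.3·17.2·0.57] = 2809.01 + 2357.43 = 5166.44.
With uncorrelated errors the cross-covariances are all true-score covariance, so they carry over unchanged; only the diagonal terms shrink to ρᵢσᵢ².
True-score variance = [3²·6.9²·0.80 + 2²·17.3²·0.91 + 2²·17.2²·0.57] + 2357.43 = 2106.72 + 2357.43 = 4464.15.
Reliability = 4464.15 / 5166.44 = 0.8641.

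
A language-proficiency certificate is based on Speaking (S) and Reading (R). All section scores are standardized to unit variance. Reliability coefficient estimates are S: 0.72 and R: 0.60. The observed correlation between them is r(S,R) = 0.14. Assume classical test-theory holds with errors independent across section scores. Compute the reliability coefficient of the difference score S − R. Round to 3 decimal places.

0.605

Var(S−R) = 1 + 1 − 2·0.14 = 2 − 0.28 = 1.72.
With uncorrelated errors the cross-covariances are all true-score covariance, so they carry over unchanged; only the diagonal terms shrink to ρᵢσᵢ².
True-score variance = [0.72 + 0.60] − 0.28 = 1.32 − 0.28 = 1.04.
Reliability = 1.04 / 1.72 = 0.605.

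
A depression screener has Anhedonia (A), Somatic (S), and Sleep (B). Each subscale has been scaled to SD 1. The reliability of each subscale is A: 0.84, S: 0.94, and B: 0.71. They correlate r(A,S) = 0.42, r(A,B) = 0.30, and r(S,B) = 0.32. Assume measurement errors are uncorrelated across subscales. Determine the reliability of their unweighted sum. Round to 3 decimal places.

Var(A+S+B) = 3 + 2·[0.42 + 0.30 + 0.32] = 3 + 2.08 = 5.08.
Because errors are independent across components, Cov(Tᵢ,Tⱼ) = Cov(Xᵢ,Xⱼ); the off-diagonal part of the true-score variance is the same as above.
True-score variance = [0.84 + 0.94 + 0.71] + 2.08 = 2.49 + 2.08 = 4.57.
Reliability = 4.57 / 5.08 = 0.900.

0.900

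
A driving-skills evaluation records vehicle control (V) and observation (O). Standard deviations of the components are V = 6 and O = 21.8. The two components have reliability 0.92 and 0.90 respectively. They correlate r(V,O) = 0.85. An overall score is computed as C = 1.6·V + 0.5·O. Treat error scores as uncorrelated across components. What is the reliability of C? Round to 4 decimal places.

0.9505

Var(C) = 1.6²·6² + 0.5²·21.8² + 2·[0.8·6·21.8·0.85] = 210.97 + 177.888 = 388.858.
Under uncorrelated errors the observed covariances equal the true-score covariances, so only the own-variance terms attenuate.
True-score variance = [1.6²·6²·0.92 + 0.5²·21.8²·0.90] + 177.888 = 191.716 + 177.888 = 369.604.
Reliability = 369.604 / 388.858 = 0.9505.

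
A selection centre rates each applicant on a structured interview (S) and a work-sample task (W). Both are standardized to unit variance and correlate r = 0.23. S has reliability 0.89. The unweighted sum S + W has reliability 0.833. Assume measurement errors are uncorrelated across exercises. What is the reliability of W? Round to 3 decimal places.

Var(S+W) = 2 + 2·0.23 = 2.460.
True-score variance = ρ_S + ρ_W + 2·0.23, so 0.833 = (0.89 + ρ_W + 0.46) / 2.460.
ρ_W = 0.833·2.460 − 0.89 − 0.46 = 0.699.

0.699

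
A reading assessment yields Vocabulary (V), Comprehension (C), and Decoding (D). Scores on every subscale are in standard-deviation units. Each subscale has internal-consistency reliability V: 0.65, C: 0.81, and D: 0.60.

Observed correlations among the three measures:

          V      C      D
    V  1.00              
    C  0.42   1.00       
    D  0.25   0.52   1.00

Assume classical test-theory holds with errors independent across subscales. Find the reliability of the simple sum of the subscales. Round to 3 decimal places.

Var(V+C+D) = 3 + 2·[0.42 + 0.25 + 0.52] = 3 + 2.38 = 5.38.
Under uncorrelated errors the observed covariances equal the true-score covariances, so only the own-variance terms attenuate.
True-score variance = [0.65 + 0.81 + 0.60] + 2.38 = 2.06 + 2.38 = 4.44.
Reliability = 4.44 / 5.38 = 0.825.

0.825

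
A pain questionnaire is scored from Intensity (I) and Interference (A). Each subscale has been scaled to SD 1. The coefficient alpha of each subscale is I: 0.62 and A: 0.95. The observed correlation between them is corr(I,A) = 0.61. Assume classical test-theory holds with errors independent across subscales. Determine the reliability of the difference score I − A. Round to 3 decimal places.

Var(I−A) = 1 + 1 − 2·0.61 = 2 − 1.22 = 0.78.
Under uncorrelated errors the observed covariances equal the true-score covariances, so only the own-variance terms attenuate.
True-score variance = [0.62 + 0.95] − 1.22 = 1.57 − 1.22 = 0.35.
Reliability = 0.35 / 0.78 = 0.449.

0.449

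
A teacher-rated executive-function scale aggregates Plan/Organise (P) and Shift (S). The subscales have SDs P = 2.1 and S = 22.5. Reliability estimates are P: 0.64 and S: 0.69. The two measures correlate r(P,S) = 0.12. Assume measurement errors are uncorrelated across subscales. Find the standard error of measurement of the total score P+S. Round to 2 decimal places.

12.59

Var(total) = 510.66 + 11.34 = 522.
True-score variance = 352.135 + 11.34 = 363.475, so reliability = 0.6963.
Error variance = 522 − 363.475 = 158.525; SEM = √158.525 = 12.59.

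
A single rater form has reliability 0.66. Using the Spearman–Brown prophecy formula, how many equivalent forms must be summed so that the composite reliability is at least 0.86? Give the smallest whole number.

4

k ≥ ρ*(1−ρ₁)/(ρ₁(1−ρ*)) = 0.86·0.34 / (0.66·0.14) = 3.165.
Smallest integer k = 4.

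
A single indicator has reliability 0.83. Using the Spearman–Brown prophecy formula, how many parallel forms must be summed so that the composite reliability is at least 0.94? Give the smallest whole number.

4

k ≥ ρ*(1−ρ₁)/(ρ₁(1−ρ*)) = 0.94·0.17 / (0.83·0.06) = 3.209.
Smallest integer k = 4.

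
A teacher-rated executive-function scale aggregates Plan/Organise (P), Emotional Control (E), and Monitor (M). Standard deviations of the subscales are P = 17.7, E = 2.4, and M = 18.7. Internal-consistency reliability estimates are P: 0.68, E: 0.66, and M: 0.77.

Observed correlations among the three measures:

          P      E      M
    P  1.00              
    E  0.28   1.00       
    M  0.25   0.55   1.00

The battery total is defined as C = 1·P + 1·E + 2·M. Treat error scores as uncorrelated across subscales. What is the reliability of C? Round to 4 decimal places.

Var(C) = 17.7² + 2.4² + 2²·18.7² + 2·[17.7·2.4·0.28 + 2·17.7·18.7·0.25 + 2·2.4·18.7·0.55] = 1717.81 + 453.515 = 2171.32.
Under uncorrelated errors the observed covariances equal the true-score covariances, so only the own-variance terms attenuate.
True-score variance = [17.7²·0.68 + 2.4²·0.66 + 2²·18.7²·0.77] + 453.515 = 1293.88 + 453.515 = 1747.4.
Reliability = 1747.4 / 2171.32 = 0.8048.

0.8048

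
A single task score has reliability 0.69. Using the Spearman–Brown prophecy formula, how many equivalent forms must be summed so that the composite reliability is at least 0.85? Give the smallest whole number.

3

k ≥ ρ*(1−ρ₁)/(ρ₁(1−ρ*)) = 0.85·0.31 / (0.69·0.15) = 2.546.
Smallest integer k = 3.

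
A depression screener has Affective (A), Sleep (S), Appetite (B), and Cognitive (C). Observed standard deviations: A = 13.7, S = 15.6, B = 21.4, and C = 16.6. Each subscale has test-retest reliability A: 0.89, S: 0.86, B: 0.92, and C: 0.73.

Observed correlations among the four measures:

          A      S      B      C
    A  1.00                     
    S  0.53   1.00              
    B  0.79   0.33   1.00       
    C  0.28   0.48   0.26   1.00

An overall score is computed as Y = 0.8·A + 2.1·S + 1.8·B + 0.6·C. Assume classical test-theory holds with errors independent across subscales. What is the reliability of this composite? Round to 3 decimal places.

0.941

Var(Y) = 0.8²·13.7² + 2.1²·15.6² + 1.8²·21.4² + 0.6²·16.6² + 2·[1.68·13.7·15.6·0.53 + 1.44·13.7·21.4·0.79 + 0.48·13.7·16.6·0.28 + 3.78·15.6·21.4·0.33 + 1.26·15.6·16.6·0.48 + 1.08·21.4·16.6·0.26] = 2776.33 + 2454.37 = 5230.7.
Under uncorrelated errors the observed covariances equal the true-score covariances, so only the own-variance terms attenuate.
True-score variance = [0.8²·13.7²·0.89 + 2.1²·15.6²·0.86 + 1.8²·21.4²·0.92 + 0.6²·16.6²·0.73] + 2454.37 = 2467.38 + 2454.37 = 4921.75.
Reliability = 4921.75 / 5230.7 = 0.941.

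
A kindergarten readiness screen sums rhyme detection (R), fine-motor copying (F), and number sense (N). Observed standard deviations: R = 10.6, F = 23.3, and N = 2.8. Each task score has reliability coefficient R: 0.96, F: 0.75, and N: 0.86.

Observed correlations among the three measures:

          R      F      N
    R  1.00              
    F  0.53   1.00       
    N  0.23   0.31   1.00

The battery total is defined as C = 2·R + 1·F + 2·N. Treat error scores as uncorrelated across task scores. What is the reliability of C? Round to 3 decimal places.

0.906

Var(C) = 2²·10.6² + 23.3² + 2²·2.8² + 2·[2·10.6·23.3·0.53 + 4·10.6·2.8·0.23 + 2·23.3·2.8·0.31] = 1023.69 + 659.106 = 1682.8.
With uncorrelated errors the cross-covariances are all true-score covariance, so they carry over unchanged; only the diagonal terms shrink to ρᵢσᵢ².
True-score variance = [2²·10.6²·0.96 + 23.3²·0.75 + 2²·2.8²·0.86] + 659.106 = 865.6 + 659.106 = 1524.71.
Reliability = 1524.71 / 1682.8 = 0.906.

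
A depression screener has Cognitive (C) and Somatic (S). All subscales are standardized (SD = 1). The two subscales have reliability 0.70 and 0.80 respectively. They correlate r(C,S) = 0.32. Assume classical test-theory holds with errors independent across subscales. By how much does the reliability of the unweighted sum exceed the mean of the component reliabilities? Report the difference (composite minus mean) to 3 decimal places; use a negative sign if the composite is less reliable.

0.061

Var(sum) = 2 + 0.64 = 2.64; true-score variance = 1.5 + 0.64 = 2.14; composite reliability = 0.8106.
Mean component reliability = 0.7500.
Difference = 0.8106 − 0.7500 = 0.061.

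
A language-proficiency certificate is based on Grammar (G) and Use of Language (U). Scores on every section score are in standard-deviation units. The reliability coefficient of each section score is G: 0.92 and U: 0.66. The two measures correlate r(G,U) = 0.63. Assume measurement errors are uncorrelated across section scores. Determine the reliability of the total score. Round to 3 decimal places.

Var(G+U) = 2 + 2·[0.63] = 2 + 1.26 = 3.26.
Under uncorrelated errors the observed covariances equal the true-score covariances, so only the own-variance terms attenuate.
True-score variance = [0.92 + 0.66] + 1.26 = 1.58 + 1.26 = 2.84.
Reliability = 2.84 / 3.26 = 0.871.

0.871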